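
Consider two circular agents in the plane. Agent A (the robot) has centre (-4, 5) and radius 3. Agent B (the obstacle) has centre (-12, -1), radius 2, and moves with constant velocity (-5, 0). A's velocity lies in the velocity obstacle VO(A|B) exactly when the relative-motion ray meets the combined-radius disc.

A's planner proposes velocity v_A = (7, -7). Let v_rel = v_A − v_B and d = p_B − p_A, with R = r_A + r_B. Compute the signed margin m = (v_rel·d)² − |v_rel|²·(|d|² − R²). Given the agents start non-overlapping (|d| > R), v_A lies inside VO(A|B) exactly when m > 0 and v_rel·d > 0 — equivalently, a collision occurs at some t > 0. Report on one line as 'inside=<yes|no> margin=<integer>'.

d = (-8, -6),  |d|² = 100;  R = 3+2 = 5,  c = 100−5² = 75
v_rel = (12, -7),  |v_rel|² = 193;  v_rel·d = (12)·(-8) + (-7)·(-6) = -54
193·t² + 108·t + 75 = 0  ⇒  m = (-54)² − 193·75 = -11559
m = -11559 < 0,  v_rel·d = -54 < 0  ⇒  outside

inside=no margin=-11559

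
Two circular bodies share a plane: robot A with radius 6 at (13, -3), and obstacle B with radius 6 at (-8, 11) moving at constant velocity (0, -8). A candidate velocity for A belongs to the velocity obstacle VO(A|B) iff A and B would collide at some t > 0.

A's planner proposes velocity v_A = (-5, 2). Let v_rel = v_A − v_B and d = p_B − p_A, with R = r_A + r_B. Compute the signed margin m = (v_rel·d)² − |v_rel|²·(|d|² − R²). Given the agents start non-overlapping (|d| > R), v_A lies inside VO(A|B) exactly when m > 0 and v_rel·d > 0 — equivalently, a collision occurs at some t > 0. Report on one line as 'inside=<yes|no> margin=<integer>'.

d = (-21, 14),  |d|² = 637;  R = 6+6 = 12,  c = 637−12² = 493
v_rel = (-5, 10),  |v_rel|² = 125;  v_rel·d = (-5)·(-21) + (10)·(14) = 245
125·t² − 490·t + 493 = 0  ⇒  m = 245² − 125·493 = -1600
m = -1600 < 0,  v_rel·d = 245 > 0  ⇒  outside

inside=no margin=-1600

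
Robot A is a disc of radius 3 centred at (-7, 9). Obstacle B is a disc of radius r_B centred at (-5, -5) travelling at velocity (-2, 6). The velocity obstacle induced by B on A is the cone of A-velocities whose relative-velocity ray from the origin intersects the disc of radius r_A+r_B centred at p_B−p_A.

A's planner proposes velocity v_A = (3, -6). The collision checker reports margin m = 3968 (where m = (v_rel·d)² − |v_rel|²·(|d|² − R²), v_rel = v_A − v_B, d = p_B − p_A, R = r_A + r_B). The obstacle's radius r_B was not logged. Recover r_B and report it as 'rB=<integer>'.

m = 3968
d = (2, -14);  v_rel = (5, -12),  |v_rel|² = 169
v_rel×d = (5)·(-14) − (-12)·(2) = -46
since m = R²·169 − (-46)²:  R² = (2116 + 3968) / 169 = 36
R = √36 = 6  ⇒  r_B = 6 − 3 = 3

rB=3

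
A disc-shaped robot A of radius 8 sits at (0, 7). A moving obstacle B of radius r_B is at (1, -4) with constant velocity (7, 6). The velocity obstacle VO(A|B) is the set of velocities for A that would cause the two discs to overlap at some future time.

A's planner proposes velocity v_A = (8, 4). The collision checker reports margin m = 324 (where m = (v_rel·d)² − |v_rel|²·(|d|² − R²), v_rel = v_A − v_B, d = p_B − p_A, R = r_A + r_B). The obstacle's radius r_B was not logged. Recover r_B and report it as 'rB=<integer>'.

m = 324
d = (1, -11);  v_rel = (1, -2),  |v_rel|² = 5
v_rel×d = (1)·(-11) − (-2)·(1) = -9
since m = R²·5 − (-9)²:  R² = (81 + 324) / 5 = 81
R = √81 = 9  ⇒  r_B = 9 − 8 = 1

rB=1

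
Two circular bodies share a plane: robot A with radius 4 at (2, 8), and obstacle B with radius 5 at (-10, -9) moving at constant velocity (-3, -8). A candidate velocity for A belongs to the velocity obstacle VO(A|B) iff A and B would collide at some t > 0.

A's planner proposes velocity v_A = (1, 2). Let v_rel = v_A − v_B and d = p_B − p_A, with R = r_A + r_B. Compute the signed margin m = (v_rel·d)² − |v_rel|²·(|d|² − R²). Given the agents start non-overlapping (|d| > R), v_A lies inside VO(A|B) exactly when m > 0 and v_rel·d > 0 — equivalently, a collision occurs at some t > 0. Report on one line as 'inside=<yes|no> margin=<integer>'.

d = (-12, -17),  |d|² = 433;  R = 4+5 = 9,  c = 433−9² = 352
v_rel = (4, 10),  |v_rel|² = 116;  v_rel·d = (4)·(-12) + (10)·(-17) = -218
116·t² + 436·t + 352 = 0  ⇒  m = (-218)² − 116·352 = 6692
m = 6692 > 0,  v_rel·d = -218 < 0  ⇒  outside

inside=no margin=6692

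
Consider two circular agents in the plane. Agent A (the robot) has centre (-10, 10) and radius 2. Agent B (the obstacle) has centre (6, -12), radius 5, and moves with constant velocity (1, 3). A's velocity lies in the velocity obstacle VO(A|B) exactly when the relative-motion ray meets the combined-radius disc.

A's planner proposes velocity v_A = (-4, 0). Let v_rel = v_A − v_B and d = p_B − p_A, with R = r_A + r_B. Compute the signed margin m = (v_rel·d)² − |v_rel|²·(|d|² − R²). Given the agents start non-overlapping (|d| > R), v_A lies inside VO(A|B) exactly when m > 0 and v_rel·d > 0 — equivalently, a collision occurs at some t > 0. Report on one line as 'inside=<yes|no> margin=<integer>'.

d = (16, -22),  |d|² = 740;  R = 2+5 = 7,  c = 740−7² = 691
v_rel = (-5, -3),  |v_rel|² = 34;  v_rel·d = (-5)·(16) + (-3)·(-22) = -14
34·t² + 28·t + 691 = 0  ⇒  m = (-14)² − 34·691 = -23298
m = -23298 < 0,  v_rel·d = -14 < 0  ⇒  outside

inside=no margin=-23298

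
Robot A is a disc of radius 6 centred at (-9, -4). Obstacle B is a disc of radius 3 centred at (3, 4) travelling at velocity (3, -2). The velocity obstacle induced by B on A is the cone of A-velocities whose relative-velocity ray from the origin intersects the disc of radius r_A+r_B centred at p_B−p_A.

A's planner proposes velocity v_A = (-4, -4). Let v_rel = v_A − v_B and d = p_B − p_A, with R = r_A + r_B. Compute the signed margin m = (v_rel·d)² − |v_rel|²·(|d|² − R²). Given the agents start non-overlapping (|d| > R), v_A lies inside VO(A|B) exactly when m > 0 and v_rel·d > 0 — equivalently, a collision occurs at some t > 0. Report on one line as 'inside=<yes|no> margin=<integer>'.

d = (12, 8),  |d|² = 208;  R = 6+3 = 9,  c = 208−9² = 127
v_rel = (-7, -2),  |v_rel|² = 53;  v_rel·d = (-7)·(12) + (-2)·(8) = -100
53·t² + 200·t + 127 = 0  ⇒  m = (-100)² − 53·127 = 3269
m = 3269 > 0,  v_rel·d = -100 < 0  ⇒  outside

inside=no margin=3269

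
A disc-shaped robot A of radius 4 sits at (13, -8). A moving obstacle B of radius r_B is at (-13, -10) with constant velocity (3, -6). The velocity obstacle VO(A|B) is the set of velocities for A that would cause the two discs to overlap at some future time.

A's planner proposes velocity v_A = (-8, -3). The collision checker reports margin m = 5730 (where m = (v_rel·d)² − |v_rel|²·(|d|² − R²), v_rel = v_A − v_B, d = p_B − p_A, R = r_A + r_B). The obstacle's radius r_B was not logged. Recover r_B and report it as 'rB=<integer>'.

m = 5730
d = (-26, -2);  v_rel = (-11, 3),  |v_rel|² = 130
v_rel×d = (-11)·(-2) − (3)·(-26) = 100
since m = R²·130 − 100²:  R² = (10000 + 5730) / 130 = 121
R = √121 = 11  ⇒  r_B = 11 − 4 = 7

rB=7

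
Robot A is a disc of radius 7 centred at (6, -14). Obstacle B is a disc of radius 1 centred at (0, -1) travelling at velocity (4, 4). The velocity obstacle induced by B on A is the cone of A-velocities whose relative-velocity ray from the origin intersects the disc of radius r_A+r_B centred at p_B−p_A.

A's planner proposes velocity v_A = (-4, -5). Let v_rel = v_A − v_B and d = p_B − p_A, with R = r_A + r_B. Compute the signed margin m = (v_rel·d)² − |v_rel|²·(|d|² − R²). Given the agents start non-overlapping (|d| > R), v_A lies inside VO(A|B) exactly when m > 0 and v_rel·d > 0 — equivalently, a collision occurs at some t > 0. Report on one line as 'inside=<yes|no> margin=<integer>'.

d = (-6, 13),  |d|² = 205;  R = 7+1 = 8,  c = 205−8² = 141
v_rel = (-8, -9),  |v_rel|² = 145;  v_rel·d = (-8)·(-6) + (-9)·(13) = -69
145·t² + 138·t + 141 = 0  ⇒  m = (-69)² − 145·141 = -15684
m = -15684 < 0,  v_rel·d = -69 < 0  ⇒  outside

inside=no margin=-15684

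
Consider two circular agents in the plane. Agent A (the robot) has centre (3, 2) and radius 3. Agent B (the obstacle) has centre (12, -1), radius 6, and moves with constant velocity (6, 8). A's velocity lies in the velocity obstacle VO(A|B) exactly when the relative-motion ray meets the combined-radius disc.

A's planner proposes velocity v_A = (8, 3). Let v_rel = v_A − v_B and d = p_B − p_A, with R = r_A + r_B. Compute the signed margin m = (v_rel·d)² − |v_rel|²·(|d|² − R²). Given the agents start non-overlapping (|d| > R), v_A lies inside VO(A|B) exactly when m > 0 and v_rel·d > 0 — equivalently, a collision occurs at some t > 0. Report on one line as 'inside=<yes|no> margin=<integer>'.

d = (9, -3),  |d|² = 90;  R = 3+6 = 9,  c = 90−9² = 9
v_rel = (2, -5),  |v_rel|² = 29;  v_rel·d = (2)·(9) + (-5)·(-3) = 33
29·t² − 66·t + 9 = 0  ⇒  m = 33² − 29·9 = 828
m = 828 > 0,  v_rel·d = 33 > 0  ⇒  inside

inside=yes margin=828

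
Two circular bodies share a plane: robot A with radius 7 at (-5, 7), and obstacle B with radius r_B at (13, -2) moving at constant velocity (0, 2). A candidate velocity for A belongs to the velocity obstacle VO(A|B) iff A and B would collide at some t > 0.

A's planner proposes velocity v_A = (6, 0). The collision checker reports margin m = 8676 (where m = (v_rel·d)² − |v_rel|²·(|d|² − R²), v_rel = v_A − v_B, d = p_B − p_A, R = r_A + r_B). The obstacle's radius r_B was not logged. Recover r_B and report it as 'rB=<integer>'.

m = 8676
d = (18, -9);  v_rel = (6, -2),  |v_rel|² = 40
v_rel×d = (6)·(-9) − (-2)·(18) = -18
since m = R²·40 − (-18)²:  R² = (324 + 8676) / 40 = 225
R = √225 = 15  ⇒  r_B = 15 − 7 = 8

rB=8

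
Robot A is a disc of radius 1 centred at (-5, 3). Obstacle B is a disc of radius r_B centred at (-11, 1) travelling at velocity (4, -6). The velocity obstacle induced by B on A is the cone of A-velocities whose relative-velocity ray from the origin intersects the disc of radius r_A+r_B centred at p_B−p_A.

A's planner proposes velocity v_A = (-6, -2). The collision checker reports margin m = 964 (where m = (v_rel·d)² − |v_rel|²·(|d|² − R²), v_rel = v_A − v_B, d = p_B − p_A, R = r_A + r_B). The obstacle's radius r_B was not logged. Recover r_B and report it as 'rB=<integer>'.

m = 964
d = (-6, -2);  v_rel = (-10, 4),  |v_rel|² = 116
v_rel×d = (-10)·(-2) − (4)·(-6) = 44
since m = R²·116 − 44²:  R² = (1936 + 964) / 116 = 25
R = √25 = 5  ⇒  r_B = 5 − 1 = 4

rB=4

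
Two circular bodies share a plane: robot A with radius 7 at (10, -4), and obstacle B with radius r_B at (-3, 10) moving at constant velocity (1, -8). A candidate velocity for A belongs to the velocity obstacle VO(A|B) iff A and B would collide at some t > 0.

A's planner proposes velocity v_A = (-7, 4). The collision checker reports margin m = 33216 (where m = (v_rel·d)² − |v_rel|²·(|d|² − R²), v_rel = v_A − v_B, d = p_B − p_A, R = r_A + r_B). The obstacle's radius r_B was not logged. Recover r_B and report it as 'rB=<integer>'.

m = 33216
d = (-13, 14);  v_rel = (-8, 12),  |v_rel|² = 208
v_rel×d = (-8)·(14) − (12)·(-13) = 44
since m = R²·208 − 44²:  R² = (1936 + 33216) / 208 = 169
R = √169 = 13  ⇒  r_B = 13 − 7 = 6

rB=6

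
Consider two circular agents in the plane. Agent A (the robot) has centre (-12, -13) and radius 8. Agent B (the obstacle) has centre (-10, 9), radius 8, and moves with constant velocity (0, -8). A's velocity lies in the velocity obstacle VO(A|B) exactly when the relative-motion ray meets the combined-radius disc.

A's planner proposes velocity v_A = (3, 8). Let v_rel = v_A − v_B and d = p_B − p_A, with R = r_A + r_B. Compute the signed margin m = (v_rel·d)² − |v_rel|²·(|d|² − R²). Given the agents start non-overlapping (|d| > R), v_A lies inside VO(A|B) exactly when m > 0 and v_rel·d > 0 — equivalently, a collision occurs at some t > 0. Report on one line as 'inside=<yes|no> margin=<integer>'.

d = (2, 22),  |d|² = 488;  R = 8+8 = 16,  c = 488−16² = 232
v_rel = (3, 16),  |v_rel|² = 265;  v_rel·d = (3)·(2) + (16)·(22) = 358
265·t² − 716·t + 232 = 0  ⇒  m = 358² − 265·232 = 66684
m = 66684 > 0,  v_rel·d = 358 > 0  ⇒  inside

inside=yes margin=66684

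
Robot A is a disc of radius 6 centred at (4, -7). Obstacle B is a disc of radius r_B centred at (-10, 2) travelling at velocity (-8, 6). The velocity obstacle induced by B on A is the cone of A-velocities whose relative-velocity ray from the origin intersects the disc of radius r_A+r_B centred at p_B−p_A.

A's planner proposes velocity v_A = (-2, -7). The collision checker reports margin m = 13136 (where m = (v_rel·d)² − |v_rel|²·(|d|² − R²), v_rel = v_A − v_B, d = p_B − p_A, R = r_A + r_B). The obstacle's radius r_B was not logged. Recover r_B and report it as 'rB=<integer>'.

m = 13136
d = (-14, 9);  v_rel = (6, -13),  |v_rel|² = 205
v_rel×d = (6)·(9) − (-13)·(-14) = -128
since m = R²·205 − (-128)²:  R² = (16384 + 13136) / 205 = 144
R = √144 = 12  ⇒  r_B = 12 − 6 = 6

rB=6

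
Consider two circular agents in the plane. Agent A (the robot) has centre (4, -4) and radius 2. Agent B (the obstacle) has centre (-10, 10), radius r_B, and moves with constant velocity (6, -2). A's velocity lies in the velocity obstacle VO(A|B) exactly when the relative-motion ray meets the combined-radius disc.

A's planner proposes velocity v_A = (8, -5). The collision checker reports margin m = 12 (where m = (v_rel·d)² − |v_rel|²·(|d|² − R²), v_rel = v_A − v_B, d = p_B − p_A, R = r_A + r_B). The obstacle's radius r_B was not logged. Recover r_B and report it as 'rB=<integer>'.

m = 12
d = (-14, 14);  v_rel = (2, -3),  |v_rel|² = 13
v_rel×d = (2)·(14) − (-3)·(-14) = -14
since m = R²·13 − (-14)²:  R² = (196 + 12) / 13 = 16
R = √16 = 4  ⇒  r_B = 4 − 2 = 2

rB=2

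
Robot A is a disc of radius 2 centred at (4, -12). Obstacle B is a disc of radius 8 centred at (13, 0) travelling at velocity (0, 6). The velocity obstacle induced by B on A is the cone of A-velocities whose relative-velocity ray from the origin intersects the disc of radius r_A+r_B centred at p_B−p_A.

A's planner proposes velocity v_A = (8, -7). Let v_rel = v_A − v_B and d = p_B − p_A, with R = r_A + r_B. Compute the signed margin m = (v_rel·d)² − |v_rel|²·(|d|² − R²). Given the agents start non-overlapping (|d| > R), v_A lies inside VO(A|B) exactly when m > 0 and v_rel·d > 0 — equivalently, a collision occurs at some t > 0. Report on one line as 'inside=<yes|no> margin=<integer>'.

d = (9, 12),  |d|² = 225;  R = 2+8 = 10,  c = 225−10² = 125
v_rel = (8, -13),  |v_rel|² = 233;  v_rel·d = (8)·(9) + (-13)·(12) = -84
233·t² + 168·t + 125 = 0  ⇒  m = (-84)² − 233·125 = -22069
m = -22069 < 0,  v_rel·d = -84 < 0  ⇒  outside

inside=no margin=-22069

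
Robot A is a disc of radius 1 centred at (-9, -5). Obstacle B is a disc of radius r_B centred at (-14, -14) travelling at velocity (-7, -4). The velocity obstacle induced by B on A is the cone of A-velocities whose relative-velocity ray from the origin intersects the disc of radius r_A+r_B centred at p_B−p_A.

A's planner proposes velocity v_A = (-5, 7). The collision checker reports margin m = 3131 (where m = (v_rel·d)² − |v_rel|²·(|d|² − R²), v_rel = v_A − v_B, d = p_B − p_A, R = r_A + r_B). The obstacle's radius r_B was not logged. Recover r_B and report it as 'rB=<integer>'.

m = 3131
d = (-5, -9);  v_rel = (2, 11),  |v_rel|² = 125
v_rel×d = (2)·(-9) − (11)·(-5) = 37
since m = R²·125 − 37²:  R² = (1369 + 3131) / 125 = 36
R = √36 = 6  ⇒  r_B = 6 − 1 = 5

rB=5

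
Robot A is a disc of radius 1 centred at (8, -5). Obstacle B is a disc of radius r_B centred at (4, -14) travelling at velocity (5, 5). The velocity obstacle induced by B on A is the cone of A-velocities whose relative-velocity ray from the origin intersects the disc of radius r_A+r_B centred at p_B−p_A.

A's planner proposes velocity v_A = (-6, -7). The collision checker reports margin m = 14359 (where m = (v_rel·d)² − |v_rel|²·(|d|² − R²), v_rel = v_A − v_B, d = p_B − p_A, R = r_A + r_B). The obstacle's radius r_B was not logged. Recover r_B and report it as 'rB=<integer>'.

m = 14359
d = (-4, -9);  v_rel = (-11, -12),  |v_rel|² = 265
v_rel×d = (-11)·(-9) − (-12)·(-4) = 51
since m = R²·265 − 51²:  R² = (2601 + 14359) / 265 = 64
R = √64 = 8  ⇒  r_B = 8 − 1 = 7

rB=7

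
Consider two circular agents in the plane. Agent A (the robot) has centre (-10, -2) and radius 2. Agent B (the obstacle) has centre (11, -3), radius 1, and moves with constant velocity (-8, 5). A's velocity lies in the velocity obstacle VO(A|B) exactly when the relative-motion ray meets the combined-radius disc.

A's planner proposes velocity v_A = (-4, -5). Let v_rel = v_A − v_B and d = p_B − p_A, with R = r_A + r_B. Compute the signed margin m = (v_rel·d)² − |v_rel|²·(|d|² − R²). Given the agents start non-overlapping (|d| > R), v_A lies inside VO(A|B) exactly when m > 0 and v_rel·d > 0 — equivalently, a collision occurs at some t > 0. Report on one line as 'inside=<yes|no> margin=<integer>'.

d = (21, -1),  |d|² = 442;  R = 2+1 = 3,  c = 442−3² = 433
v_rel = (4, -10),  |v_rel|² = 116;  v_rel·d = (4)·(21) + (-10)·(-1) = 94
116·t² − 188·t + 433 = 0  ⇒  m = 94² − 116·433 = -41392
m = -41392 < 0,  v_rel·d = 94 > 0  ⇒  outside

inside=no margin=-41392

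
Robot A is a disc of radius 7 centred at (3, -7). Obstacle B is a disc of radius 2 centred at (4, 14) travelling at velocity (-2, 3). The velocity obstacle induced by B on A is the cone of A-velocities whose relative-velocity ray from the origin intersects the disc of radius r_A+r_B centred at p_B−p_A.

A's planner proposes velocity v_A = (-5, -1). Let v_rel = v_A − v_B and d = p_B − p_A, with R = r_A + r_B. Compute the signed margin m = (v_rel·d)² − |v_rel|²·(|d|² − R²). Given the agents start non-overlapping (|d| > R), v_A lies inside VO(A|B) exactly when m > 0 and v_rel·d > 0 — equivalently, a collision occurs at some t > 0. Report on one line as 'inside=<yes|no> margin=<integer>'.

d = (1, 21),  |d|² = 442;  R = 7+2 = 9,  c = 442−9² = 361
v_rel = (-3, -4),  |v_rel|² = 25;  v_rel·d = (-3)·(1) + (-4)·(21) = -87
25·t² + 174·t + 361 = 0  ⇒  m = (-87)² − 25·361 = -1456
m = -1456 < 0,  v_rel·d = -87 < 0  ⇒  outside

inside=no margin=-1456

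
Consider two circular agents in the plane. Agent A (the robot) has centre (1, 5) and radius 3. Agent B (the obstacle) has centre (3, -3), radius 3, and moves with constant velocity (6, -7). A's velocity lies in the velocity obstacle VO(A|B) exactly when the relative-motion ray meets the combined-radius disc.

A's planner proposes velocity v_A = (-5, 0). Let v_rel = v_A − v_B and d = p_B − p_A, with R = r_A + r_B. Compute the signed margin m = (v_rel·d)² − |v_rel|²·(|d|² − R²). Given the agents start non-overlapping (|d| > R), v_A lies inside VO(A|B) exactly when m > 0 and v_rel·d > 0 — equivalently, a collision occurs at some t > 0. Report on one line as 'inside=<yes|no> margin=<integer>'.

d = (2, -8),  |d|² = 68;  R = 3+3 = 6,  c = 68−6² = 32
v_rel = (-11, 7),  |v_rel|² = 170;  v_rel·d = (-11)·(2) + (7)·(-8) = -78
170·t² + 156·t + 32 = 0  ⇒  m = (-78)² − 170·32 = 644
m = 644 > 0,  v_rel·d = -78 < 0  ⇒  outside

inside=no margin=644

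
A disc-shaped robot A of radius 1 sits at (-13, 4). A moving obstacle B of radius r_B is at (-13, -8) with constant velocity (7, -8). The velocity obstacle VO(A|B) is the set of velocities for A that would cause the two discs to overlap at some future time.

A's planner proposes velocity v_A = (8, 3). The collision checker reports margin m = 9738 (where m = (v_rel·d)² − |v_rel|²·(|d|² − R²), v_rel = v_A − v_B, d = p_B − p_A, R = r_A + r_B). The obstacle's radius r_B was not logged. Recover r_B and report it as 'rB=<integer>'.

m = 9738
d = (0, -12);  v_rel = (1, 11),  |v_rel|² = 122
v_rel×d = (1)·(-12) − (11)·(0) = -12
since m = R²·122 − (-12)²:  R² = (144 + 9738) / 122 = 81
R = √81 = 9  ⇒  r_B = 9 − 1 = 8

rB=8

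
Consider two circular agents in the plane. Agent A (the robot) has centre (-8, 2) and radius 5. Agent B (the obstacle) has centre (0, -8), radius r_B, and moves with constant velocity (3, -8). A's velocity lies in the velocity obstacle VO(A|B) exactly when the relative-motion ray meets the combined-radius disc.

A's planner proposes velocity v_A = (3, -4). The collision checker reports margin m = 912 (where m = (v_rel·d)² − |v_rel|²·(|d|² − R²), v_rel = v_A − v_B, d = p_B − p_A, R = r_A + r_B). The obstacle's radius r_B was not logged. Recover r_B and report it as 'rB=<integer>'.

m = 912
d = (8, -10);  v_rel = (0, 4),  |v_rel|² = 16
v_rel×d = (0)·(-10) − (4)·(8) = -32
since m = R²·16 − (-32)²:  R² = (1024 + 912) / 16 = 121
R = √121 = 11  ⇒  r_B = 11 − 5 = 6

rB=6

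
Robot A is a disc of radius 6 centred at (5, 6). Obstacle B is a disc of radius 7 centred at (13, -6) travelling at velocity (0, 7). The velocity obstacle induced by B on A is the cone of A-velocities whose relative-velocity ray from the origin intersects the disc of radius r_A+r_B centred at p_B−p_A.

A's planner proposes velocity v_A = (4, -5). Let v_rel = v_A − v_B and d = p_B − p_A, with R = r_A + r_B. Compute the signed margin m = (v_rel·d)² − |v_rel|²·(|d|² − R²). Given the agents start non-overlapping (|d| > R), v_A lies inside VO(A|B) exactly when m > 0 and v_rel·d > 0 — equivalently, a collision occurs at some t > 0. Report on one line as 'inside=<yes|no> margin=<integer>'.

d = (8, -12),  |d|² = 208;  R = 6+7 = 13,  c = 208−13² = 39
v_rel = (4, -12),  |v_rel|² = 160;  v_rel·d = (4)·(8) + (-12)·(-12) = 176
160·t² − 352·t + 39 = 0  ⇒  m = 176² − 160·39 = 24736
m = 24736 > 0,  v_rel·d = 176 > 0  ⇒  inside

inside=yes margin=24736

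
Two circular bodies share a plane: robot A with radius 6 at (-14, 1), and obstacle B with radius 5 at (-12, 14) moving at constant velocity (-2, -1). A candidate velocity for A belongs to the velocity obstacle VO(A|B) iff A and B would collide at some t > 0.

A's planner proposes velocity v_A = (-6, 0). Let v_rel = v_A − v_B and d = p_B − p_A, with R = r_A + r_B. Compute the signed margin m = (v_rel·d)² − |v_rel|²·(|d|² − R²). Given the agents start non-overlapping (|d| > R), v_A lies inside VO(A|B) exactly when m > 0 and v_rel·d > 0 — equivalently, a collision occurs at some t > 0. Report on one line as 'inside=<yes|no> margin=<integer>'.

d = (2, 13),  |d|² = 173;  R = 6+5 = 11,  c = 173−11² = 52
v_rel = (-4, 1),  |v_rel|² = 17;  v_rel·d = (-4)·(2) + (1)·(13) = 5
17·t² − 10·t + 52 = 0  ⇒  m = 5² − 17·52 = -859
m = -859 < 0,  v_rel·d = 5 > 0  ⇒  outside

inside=no margin=-859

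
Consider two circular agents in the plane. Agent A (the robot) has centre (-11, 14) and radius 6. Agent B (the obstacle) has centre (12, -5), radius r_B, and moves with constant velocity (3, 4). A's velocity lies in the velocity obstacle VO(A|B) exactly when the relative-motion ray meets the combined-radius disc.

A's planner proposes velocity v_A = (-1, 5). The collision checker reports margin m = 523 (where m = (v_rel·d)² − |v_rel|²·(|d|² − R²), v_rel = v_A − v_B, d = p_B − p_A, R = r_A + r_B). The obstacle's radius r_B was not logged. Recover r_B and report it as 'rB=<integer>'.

m = 523
d = (23, -19);  v_rel = (-4, 1),  |v_rel|² = 17
v_rel×d = (-4)·(-19) − (1)·(23) = 53
since m = R²·17 − 53²:  R² = (2809 + 523) / 17 = 196
R = √196 = 14  ⇒  r_B = 14 − 6 = 8

rB=8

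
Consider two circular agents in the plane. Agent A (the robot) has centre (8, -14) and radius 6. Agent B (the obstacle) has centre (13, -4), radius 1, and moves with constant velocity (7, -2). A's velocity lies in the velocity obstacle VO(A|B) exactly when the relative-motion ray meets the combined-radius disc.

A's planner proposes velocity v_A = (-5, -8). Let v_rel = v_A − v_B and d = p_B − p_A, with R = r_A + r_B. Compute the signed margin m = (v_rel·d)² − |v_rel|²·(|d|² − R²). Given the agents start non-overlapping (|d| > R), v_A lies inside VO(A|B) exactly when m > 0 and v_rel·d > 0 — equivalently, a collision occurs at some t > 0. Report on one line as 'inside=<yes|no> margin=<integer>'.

d = (5, 10),  |d|² = 125;  R = 6+1 = 7,  c = 125−7² = 76
v_rel = (-12, -6),  |v_rel|² = 180;  v_rel·d = (-12)·(5) + (-6)·(10) = -120
180·t² + 240·t + 76 = 0  ⇒  m = (-120)² − 180·76 = 720
m = 720 > 0,  v_rel·d = -120 < 0  ⇒  outside

inside=no margin=720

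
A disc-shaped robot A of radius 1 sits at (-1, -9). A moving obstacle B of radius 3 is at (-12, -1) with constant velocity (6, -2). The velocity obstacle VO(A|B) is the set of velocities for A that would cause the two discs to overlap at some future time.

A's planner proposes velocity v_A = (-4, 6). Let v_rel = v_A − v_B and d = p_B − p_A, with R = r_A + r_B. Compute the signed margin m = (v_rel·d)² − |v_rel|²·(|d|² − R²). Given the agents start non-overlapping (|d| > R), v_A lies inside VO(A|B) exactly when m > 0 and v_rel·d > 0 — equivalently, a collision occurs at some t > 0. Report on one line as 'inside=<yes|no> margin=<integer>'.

d = (-11, 8),  |d|² = 185;  R = 1+3 = 4,  c = 185−4² = 169
v_rel = (-10, 8),  |v_rel|² = 164;  v_rel·d = (-10)·(-11) + (8)·(8) = 174
164·t² − 348·t + 169 = 0  ⇒  m = 174² − 164·169 = 2560
m = 2560 > 0,  v_rel·d = 174 > 0  ⇒  inside

inside=yes margin=2560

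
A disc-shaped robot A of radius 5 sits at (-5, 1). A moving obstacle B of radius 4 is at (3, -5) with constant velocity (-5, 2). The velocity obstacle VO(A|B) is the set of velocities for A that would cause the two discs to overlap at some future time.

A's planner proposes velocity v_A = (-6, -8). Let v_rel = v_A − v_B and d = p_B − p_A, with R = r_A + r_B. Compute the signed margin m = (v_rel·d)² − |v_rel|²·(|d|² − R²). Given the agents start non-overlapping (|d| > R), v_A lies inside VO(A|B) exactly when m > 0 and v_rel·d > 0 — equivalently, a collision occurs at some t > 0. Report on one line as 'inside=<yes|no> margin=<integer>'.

d = (8, -6),  |d|² = 100;  R = 5+4 = 9,  c = 100−9² = 19
v_rel = (-1, -10),  |v_rel|² = 101;  v_rel·d = (-1)·(8) + (-10)·(-6) = 52
101·t² − 104·t + 19 = 0  ⇒  m = 52² − 101·19 = 785
m = 785 > 0,  v_rel·d = 52 > 0  ⇒  inside

inside=yes margin=785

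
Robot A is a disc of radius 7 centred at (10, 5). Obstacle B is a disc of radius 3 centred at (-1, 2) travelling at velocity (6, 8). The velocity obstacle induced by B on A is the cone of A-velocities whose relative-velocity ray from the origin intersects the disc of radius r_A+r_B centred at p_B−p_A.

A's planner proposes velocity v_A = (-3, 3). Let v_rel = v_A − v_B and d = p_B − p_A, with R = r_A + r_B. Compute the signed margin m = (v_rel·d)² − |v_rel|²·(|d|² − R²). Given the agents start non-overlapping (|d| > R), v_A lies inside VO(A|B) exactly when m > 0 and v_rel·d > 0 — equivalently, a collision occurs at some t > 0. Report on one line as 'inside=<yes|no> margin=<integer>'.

d = (-11, -3),  |d|² = 130;  R = 7+3 = 10,  c = 130−10² = 30
v_rel = (-9, -5),  |v_rel|² = 106;  v_rel·d = (-9)·(-11) + (-5)·(-3) = 114
106·t² − 228·t + 30 = 0  ⇒  m = 114² − 106·30 = 9816
m = 9816 > 0,  v_rel·d = 114 > 0  ⇒  inside

inside=yes margin=9816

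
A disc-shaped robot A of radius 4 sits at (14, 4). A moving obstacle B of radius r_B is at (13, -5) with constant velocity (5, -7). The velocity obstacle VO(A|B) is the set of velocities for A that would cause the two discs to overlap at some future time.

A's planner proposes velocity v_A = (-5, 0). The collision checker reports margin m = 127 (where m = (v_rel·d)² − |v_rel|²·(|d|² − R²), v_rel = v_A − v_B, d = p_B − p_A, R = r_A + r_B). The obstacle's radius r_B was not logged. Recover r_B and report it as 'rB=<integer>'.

m = 127
d = (-1, -9);  v_rel = (-10, 7),  |v_rel|² = 149
v_rel×d = (-10)·(-9) − (7)·(-1) = 97
since m = R²·149 − 97²:  R² = (9409 + 127) / 149 = 64
R = √64 = 8  ⇒  r_B = 8 − 4 = 4

rB=4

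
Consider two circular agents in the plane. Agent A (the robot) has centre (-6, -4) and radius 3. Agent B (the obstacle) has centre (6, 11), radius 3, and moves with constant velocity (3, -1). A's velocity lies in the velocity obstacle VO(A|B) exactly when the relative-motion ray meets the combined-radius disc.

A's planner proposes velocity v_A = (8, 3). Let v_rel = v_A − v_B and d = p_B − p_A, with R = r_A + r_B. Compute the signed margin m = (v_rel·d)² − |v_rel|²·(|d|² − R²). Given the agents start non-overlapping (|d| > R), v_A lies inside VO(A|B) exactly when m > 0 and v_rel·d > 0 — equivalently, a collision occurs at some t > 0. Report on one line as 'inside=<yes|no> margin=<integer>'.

d = (12, 15),  |d|² = 369;  R = 3+3 = 6,  c = 369−6² = 333
v_rel = (5, 4),  |v_rel|² = 41;  v_rel·d = (5)·(12) + (4)·(15) = 120
41·t² − 240·t + 333 = 0  ⇒  m = 120² − 41·333 = 747
m = 747 > 0,  v_rel·d = 120 > 0  ⇒  inside

inside=yes margin=747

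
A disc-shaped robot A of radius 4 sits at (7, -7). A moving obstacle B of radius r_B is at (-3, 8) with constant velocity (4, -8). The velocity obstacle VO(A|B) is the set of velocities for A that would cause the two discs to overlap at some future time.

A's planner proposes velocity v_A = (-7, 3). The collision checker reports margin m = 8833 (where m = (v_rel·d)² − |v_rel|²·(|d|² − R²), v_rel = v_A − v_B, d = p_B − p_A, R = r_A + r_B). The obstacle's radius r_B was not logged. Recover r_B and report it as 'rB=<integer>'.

m = 8833
d = (-10, 15);  v_rel = (-11, 11),  |v_rel|² = 242
v_rel×d = (-11)·(15) − (11)·(-10) = -55
since m = R²·242 − (-55)²:  R² = (3025 + 8833) / 242 = 49
R = √49 = 7  ⇒  r_B = 7 − 4 = 3

rB=3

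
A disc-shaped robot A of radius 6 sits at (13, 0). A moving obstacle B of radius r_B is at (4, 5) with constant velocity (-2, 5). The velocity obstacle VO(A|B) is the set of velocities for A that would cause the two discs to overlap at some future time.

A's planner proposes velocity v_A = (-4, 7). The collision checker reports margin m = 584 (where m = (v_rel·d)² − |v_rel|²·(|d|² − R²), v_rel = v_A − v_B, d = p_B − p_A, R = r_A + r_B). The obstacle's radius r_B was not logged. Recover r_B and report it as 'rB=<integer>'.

m = 584
d = (-9, 5);  v_rel = (-2, 2),  |v_rel|² = 8
v_rel×d = (-2)·(5) − (2)·(-9) = 8
since m = R²·8 − 8²:  R² = (64 + 584) / 8 = 81
R = √81 = 9  ⇒  r_B = 9 − 6 = 3

rB=3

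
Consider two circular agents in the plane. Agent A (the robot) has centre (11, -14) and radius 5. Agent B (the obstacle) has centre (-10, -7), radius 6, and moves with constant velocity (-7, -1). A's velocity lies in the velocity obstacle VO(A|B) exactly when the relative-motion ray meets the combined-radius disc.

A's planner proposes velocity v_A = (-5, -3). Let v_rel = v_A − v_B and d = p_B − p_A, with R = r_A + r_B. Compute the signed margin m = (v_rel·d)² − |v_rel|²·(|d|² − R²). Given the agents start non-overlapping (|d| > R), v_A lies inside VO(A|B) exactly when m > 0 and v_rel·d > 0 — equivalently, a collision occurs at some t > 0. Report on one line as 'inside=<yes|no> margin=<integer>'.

d = (-21, 7),  |d|² = 490;  R = 5+6 = 11,  c = 490−11² = 369
v_rel = (2, -2),  |v_rel|² = 8;  v_rel·d = (2)·(-21) + (-2)·(7) = -56
8·t² + 112·t + 369 = 0  ⇒  m = (-56)² − 8·369 = 184
m = 184 > 0,  v_rel·d = -56 < 0  ⇒  outside

inside=no margin=184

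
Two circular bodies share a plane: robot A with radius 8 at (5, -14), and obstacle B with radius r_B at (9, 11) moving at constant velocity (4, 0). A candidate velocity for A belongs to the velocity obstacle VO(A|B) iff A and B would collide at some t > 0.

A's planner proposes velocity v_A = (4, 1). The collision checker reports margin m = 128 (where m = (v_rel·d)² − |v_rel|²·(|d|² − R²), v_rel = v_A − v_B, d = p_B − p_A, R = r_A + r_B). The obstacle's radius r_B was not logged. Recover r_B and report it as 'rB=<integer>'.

m = 128
d = (4, 25);  v_rel = (0, 1),  |v_rel|² = 1
v_rel×d = (0)·(25) − (1)·(4) = -4
since m = R²·1 − (-4)²:  R² = (16 + 128) / 1 = 144
R = √144 = 12  ⇒  r_B = 12 − 8 = 4

rB=4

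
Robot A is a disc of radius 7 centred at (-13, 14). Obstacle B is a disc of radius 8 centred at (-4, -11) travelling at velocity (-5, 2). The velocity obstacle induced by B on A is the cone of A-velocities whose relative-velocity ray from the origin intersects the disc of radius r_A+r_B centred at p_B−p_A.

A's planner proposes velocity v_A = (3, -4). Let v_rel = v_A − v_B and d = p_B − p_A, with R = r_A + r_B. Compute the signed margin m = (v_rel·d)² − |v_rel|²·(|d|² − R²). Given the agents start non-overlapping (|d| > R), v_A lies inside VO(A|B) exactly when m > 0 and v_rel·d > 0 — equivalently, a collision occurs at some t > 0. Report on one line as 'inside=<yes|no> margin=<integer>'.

d = (9, -25),  |d|² = 706;  R = 7+8 = 15,  c = 706−15² = 481
v_rel = (8, -6),  |v_rel|² = 100;  v_rel·d = (8)·(9) + (-6)·(-25) = 222
100·t² − 444·t + 481 = 0  ⇒  m = 222² − 100·481 = 1184
m = 1184 > 0,  v_rel·d = 222 > 0  ⇒  inside

inside=yes margin=1184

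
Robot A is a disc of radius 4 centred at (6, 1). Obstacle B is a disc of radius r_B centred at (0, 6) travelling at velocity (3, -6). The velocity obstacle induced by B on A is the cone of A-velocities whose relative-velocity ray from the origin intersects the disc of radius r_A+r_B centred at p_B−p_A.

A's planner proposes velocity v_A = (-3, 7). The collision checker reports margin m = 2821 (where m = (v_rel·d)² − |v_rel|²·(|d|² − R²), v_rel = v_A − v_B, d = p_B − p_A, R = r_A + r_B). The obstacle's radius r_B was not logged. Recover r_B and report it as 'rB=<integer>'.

m = 2821
d = (-6, 5);  v_rel = (-6, 13),  |v_rel|² = 205
v_rel×d = (-6)·(5) − (13)·(-6) = 48
since m = R²·205 − 48²:  R² = (2304 + 2821) / 205 = 25
R = √25 = 5  ⇒  r_B = 5 − 4 = 1

rB=1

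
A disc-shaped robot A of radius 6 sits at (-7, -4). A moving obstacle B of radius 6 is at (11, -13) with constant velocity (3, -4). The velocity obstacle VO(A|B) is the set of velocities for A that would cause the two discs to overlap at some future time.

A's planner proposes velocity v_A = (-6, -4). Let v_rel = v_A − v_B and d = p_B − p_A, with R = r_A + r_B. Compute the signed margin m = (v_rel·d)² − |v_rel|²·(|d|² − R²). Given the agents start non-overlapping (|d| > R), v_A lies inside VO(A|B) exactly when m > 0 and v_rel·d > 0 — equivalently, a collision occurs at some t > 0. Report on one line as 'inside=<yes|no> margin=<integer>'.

d = (18, -9),  |d|² = 405;  R = 6+6 = 12,  c = 405−12² = 261
v_rel = (-9, 0),  |v_rel|² = 81;  v_rel·d = (-9)·(18) + (0)·(-9) = -162
81·t² + 324·t + 261 = 0  ⇒  m = (-162)² − 81·261 = 5103
m = 5103 > 0,  v_rel·d = -162 < 0  ⇒  outside

inside=no margin=5103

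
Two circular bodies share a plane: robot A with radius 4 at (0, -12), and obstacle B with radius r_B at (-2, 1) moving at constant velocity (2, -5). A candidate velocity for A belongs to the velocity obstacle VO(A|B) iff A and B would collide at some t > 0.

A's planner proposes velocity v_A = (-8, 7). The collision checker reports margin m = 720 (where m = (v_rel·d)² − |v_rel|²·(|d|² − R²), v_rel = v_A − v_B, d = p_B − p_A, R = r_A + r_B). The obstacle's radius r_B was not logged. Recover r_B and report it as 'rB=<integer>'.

m = 720
d = (-2, 13);  v_rel = (-10, 12),  |v_rel|² = 244
v_rel×d = (-10)·(13) − (12)·(-2) = -106
since m = R²·244 − (-106)²:  R² = (11236 + 720) / 244 = 49
R = √49 = 7  ⇒  r_B = 7 − 4 = 3

rB=3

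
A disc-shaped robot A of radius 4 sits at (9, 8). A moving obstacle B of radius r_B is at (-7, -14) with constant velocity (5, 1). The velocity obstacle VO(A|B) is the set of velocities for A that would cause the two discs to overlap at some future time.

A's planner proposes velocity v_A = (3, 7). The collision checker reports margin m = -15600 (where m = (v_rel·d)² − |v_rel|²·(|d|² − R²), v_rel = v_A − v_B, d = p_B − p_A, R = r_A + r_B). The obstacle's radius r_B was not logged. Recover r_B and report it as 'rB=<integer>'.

m = -15600
d = (-16, -22);  v_rel = (-2, 6),  |v_rel|² = 40
v_rel×d = (-2)·(-22) − (6)·(-16) = 140
since m = R²·40 − 140²:  R² = (19600 + -15600) / 40 = 100
R = √100 = 10  ⇒  r_B = 10 − 4 = 6

rB=6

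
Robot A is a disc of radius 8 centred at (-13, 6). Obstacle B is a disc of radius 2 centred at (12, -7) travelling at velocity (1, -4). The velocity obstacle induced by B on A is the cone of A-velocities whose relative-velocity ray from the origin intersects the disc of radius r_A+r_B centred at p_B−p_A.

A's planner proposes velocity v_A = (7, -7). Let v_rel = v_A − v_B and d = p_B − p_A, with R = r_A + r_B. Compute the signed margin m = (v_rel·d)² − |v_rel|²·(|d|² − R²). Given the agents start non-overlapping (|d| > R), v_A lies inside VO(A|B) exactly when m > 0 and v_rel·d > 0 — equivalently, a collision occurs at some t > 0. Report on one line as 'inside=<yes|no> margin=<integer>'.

d = (25, -13),  |d|² = 794;  R = 8+2 = 10,  c = 794−10² = 694
v_rel = (6, -3),  |v_rel|² = 45;  v_rel·d = (6)·(25) + (-3)·(-13) = 189
45·t² − 378·t + 694 = 0  ⇒  m = 189² − 45·694 = 4491
m = 4491 > 0,  v_rel·d = 189 > 0  ⇒  inside

inside=yes margin=4491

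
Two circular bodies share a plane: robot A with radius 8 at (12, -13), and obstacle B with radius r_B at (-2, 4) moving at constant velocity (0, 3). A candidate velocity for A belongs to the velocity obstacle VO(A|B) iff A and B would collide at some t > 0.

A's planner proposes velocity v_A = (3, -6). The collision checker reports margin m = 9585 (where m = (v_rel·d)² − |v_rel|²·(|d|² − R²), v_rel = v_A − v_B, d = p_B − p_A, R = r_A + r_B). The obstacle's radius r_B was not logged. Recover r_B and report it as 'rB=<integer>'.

m = 9585
d = (-14, 17);  v_rel = (3, -9),  |v_rel|² = 90
v_rel×d = (3)·(17) − (-9)·(-14) = -75
since m = R²·90 − (-75)²:  R² = (5625 + 9585) / 90 = 169
R = √169 = 13  ⇒  r_B = 13 − 8 = 5

rB=5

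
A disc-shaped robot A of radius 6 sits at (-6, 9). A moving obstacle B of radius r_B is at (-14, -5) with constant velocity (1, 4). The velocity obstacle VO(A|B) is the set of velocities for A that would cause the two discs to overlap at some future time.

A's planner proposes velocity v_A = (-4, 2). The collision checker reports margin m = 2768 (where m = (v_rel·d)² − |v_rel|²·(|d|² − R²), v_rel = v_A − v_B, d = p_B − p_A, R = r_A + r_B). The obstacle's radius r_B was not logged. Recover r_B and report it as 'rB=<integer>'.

m = 2768
d = (-8, -14);  v_rel = (-5, -2),  |v_rel|² = 29
v_rel×d = (-5)·(-14) − (-2)·(-8) = 54
since m = R²·29 − 54²:  R² = (2916 + 2768) / 29 = 196
R = √196 = 14  ⇒  r_B = 14 − 6 = 8

rB=8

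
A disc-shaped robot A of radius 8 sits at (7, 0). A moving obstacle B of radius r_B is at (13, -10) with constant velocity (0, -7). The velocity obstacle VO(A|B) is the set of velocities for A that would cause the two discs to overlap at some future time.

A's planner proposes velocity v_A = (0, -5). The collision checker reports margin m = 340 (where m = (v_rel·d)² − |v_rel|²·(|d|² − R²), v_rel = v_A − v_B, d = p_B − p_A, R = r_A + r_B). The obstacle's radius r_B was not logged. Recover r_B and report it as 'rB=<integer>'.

m = 340
d = (6, -10);  v_rel = (0, 2),  |v_rel|² = 4
v_rel×d = (0)·(-10) − (2)·(6) = -12
since m = R²·4 − (-12)²:  R² = (144 + 340) / 4 = 121
R = √121 = 11  ⇒  r_B = 11 − 8 = 3

rB=3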